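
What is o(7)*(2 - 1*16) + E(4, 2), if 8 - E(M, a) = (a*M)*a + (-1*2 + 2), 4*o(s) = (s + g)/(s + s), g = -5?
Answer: -17/2 ≈ -8.5000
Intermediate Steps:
o(s) = (-5 + s)/(8*s) (o(s) = ((s - 5)/(s + s))/4 = ((-5 + s)/((2*s)))/4 = ((-5 + s)*(1/(2*s)))/4 = ((-5 + s)/(2*s))/4 = (-5 + s)/(8*s))
E(M, a) = 8 - M*a**2 (E(M, a) = 8 - ((a*M)*a + (-1*2 + 2)) = 8 - ((M*a)*a + (-2 + 2)) = 8 - (M*a**2 + 0) = 8 - M*a**2)
o(7)*(2 - 1*16) + E(4, 2) = ((1/8)*(-5 + 7)/7)*(2 - 1*16) + (8 - 1*4*2**2) = ((1/8)*(1/7)*2)*(2 - 16) + (8 - 1*4*4) = (1/28)*(-14) + (8 - 16) = -1/2 - 8 = -17/2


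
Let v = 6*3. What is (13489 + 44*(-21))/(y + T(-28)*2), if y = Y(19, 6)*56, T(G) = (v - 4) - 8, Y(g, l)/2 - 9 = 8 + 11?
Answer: 12565/3148 ≈ 3.9914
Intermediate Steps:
Y(g, l) = 56 (Y(g, l) = 18 + 2*(8 + 11) = 18 + 2*19 = 18 + 38 = 56)
v = 18
T(G) = 6 (T(G) = (18 - 4) - 8 = 14 - 8 = 6)
y = 3136 (y = 56*56 = 3136)
(13489 + 44*(-21))/(y + T(-28)*2) = (13489 + 44*(-21))/(3136 + 6*2) = (13489 - 924)/(3136 + 12) = 12565/3148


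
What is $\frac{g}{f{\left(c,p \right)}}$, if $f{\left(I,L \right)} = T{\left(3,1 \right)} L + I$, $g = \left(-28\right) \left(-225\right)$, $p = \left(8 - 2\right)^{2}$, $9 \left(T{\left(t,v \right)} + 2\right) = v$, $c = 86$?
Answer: $350$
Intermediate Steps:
$T{\left(t,v \right)} = -2 + \frac{v}{9}$
$p = 36$ ($p = 6^{2} = 36$)
$g = 6300$
$f{\left(I,L \right)} = I - \frac{17 L}{9}$ ($f{\left(I,L \right)} = \left(-2 + \frac{1}{9} \cdot 1\right) L + I = \left(-2 + \frac{1}{9}\right) L + I = - \frac{17 L}{9} + I = I - \frac{17 L}{9}$)
$\frac{g}{f{\left(c,p \right)}} = \frac{6300}{86 - 68} = \frac{6300}{18} = 6300 \cdot \frac{1}{18} = 350$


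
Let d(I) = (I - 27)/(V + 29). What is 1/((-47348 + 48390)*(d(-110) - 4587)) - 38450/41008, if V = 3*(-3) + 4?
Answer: -1104038646673/1177487821400 ≈ -0.93762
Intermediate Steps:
V = -5 (V = -9 + 4 = -5)
d(I) = -9/8 + I/24 (d(I) = (I - 27)/(-5 + 29) = (-27 + I)/24 = (-27 + I)*(1/24) = -9/8 + I/24)
1/((-47348 + 48390)*(d(-110) - 4587)) - 38450/41008 = 1/((-47348 + 48390)*((-9/8 + (1/24)*(-110)) - 4587)) - 38450/41008 = 1/(1042*((-9/8 - 55/12) - 4587)) - 38450*1/41008 = 1/(1042*(-137/24 - 4587)) - 19225/20504 = 1/(1042*(-110225/24)) - 19225/20504 = (1/1042)*(-24/110225) - 19225/20504 = -12/57427225 - 19225/20504 = -1104038646673/1177487821400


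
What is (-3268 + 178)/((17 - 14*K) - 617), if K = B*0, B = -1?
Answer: 103/20 ≈ 5.1500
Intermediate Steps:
K = 0 (K = -1*0 = 0)
(-3268 + 178)/((17 - 14*K) - 617) = (-3268 + 178)/((17 - 14*0) - 617) = -3090/((17 + 0) - 617) = -3090/(17 - 617) = -3090/(-600) = -3090*(-1/600) = 103/20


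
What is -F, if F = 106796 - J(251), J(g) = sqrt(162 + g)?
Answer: -106796 + sqrt(413) ≈ -1.0678e+5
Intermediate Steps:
F = 106796 - sqrt(413) (F = 106796 - sqrt(162 + 251) = 106796 - sqrt(413) ≈ 1.0678e+5)
-F = -(106796 - sqrt(413)) = -106796 + sqrt(413)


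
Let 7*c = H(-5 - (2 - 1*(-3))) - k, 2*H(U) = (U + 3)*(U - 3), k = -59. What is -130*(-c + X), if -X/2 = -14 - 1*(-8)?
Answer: 2665/7 ≈ 380.71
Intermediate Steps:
X = 12 (X = -2*(-14 - 1*(-8)) = -2*(-14 + 8) = -2*(-6) = 12)
H(U) = (-3 + U)*(3 + U)/2 (H(U) = ((U + 3)*(U - 3))/2 = ((3 + U)*(-3 + U))/2 = ((-3 + U)*(3 + U))/2 = (-3 + U)*(3 + U)/2)
c = 209/14 (c = ((-9/2 + (-5 - (2 - 1*(-3)))²/2) - 1*(-59))/7 = ((-9/2 + (-5 - (2 + 3))²/2) + 59)/7 = ((-9/2 + (-5 - 1*5)²/2) + 59)/7 = ((-9/2 + (-5 - 5)²/2) + 59)/7 = ((-9/2 + (½)*(-10)²) + 59)/7 = ((-9/2 + (½)*100) + 59)/7 = ((-9/2 + 50) + 59)/7 = (91/2 + 59)/7 = (⅐)*(209/2) = 209/14 ≈ 14.929)
-130*(-c + X) = -130*(-1*209/14 + 12) = -130*(-209/14 + 12) = -130*(-41/14) = 2665/7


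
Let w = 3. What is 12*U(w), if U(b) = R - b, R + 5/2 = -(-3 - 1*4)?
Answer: 18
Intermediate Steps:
R = 9/2 (R = -5/2 - (-3 - 1*4) = -5/2 - (-3 - 4) = -5/2 - 1*(-7) = -5/2 + 7 = 9/2 ≈ 4.5000)
U(b) = 9/2 - b
12*U(w) = 12*(9/2 - 1*3) = 12*(9/2 - 3) = 12*(3/2) = 18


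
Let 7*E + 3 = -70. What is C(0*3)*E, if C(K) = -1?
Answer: 73/7 ≈ 10.429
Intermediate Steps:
E = -73/7 (E = -3/7 + (⅐)*(-70) = -3/7 - 10 = -73/7 ≈ -10.429)
C(0*3)*E = -1*(-73/7) = 73/7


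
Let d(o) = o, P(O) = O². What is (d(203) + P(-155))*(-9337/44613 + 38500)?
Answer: 4623755410796/4957 ≈ 9.3277e+8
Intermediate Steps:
(d(203) + P(-155))*(-9337/44613 + 38500) = (203 + (-155)²)*(-9337/44613 + 38500) = (203 + 24025)*(-9337*1/44613 + 38500) = 24228*(-9337/44613 + 38500) = 24228*(1717591163/44613) = 4623755410796/4957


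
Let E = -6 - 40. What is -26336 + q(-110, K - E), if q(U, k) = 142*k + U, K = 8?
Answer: -18778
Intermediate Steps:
E = -46
q(U, k) = U + 142*k
-26336 + q(-110, K - E) = -26336 + (-110 + 142*(8 - 1*(-46))) = -26336 + (-110 + 142*(8 + 46)) = -26336 + (-110 + 142*54) = -26336 + (-110 + 7668) = -26336 + 7558 = -18778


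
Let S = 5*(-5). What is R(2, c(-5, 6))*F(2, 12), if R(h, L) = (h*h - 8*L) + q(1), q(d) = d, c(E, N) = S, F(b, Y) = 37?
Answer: 7585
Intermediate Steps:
S = -25
c(E, N) = -25
R(h, L) = 1 + h² - 8*L (R(h, L) = (h*h - 8*L) + 1 = (h² - 8*L) + 1 = 1 + h² - 8*L)
R(2, c(-5, 6))*F(2, 12) = (1 + 2² - 8*(-25))*37 = (1 + 4 + 200)*37 = 205*37 = 7585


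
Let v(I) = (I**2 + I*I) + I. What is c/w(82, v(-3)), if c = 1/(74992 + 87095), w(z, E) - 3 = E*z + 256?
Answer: 1/241347543 ≈ 4.1434e-9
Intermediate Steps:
v(I) = I + 2*I**2 (v(I) = (I**2 + I**2) + I = 2*I**2 + I = I + 2*I**2)
w(z, E) = 259 + E*z (w(z, E) = 3 + (E*z + 256) = 3 + (256 + E*z) = 259 + E*z)
c = 1/162087 ≈ 6.1695e-6
c/w(82, v(-3)) = 1/(162087*(259 - 3*(1 + 2*(-3))*82)) = 1/(162087*(259 - 3*(1 - 6)*82)) = 1/(162087*(259 - 3*(-5)*82)) = 1/(162087*(259 + 15*82)) = 1/(162087*(259 + 1230)) = (1/162087)/1489 = (1/162087)*(1/1489) = 1/241347543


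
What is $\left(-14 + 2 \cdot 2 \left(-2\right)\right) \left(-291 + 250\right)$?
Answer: $902$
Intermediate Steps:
$\left(-14 + 2 \cdot 2 \left(-2\right)\right) \left(-291 + 250\right) = \left(-14 + 4 \left(-2\right)\right) \left(-41\right) = \left(-14 - 8\right) \left(-41\right) = \left(-22\right) \left(-41\right) = 902$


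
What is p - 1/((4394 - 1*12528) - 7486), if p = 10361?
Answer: 161838821/15620 ≈ 10361.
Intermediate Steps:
p - 1/((4394 - 1*12528) - 7486) = 10361 - 1/((4394 - 1*12528) - 7486) = 10361 - 1/((4394 - 12528) - 7486) = 10361 - 1/(-8134 - 7486) = 10361 - 1/(-15620) = 10361 - 1*(-1/15620) = 10361 + 1/15620 = 161838821/15620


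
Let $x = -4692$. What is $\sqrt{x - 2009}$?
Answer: $i \sqrt{6701} \approx 81.86 i$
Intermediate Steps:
$\sqrt{x - 2009} = \sqrt{-4692 - 2009} = \sqrt{-6701} = i \sqrt{6701}$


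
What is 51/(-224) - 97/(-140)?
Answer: 521/1120 ≈ 0.46518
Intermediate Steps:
51/(-224) - 97/(-140) = 51*(-1/224) - 97*(-1/140) = -51/224 + 97/140 = 521/1120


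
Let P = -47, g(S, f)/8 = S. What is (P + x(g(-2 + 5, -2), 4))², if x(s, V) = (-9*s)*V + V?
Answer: 822649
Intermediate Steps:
g(S, f) = 8*S
x(s, V) = V - 9*V*s (x(s, V) = -9*V*s + V = V - 9*V*s)
(P + x(g(-2 + 5, -2), 4))² = (-47 + 4*(1 - 72*(-2 + 5)))² = (-47 + 4*(1 - 72*3))² = (-47 + 4*(1 - 9*24))² = (-47 + 4*(1 - 216))² = (-47 + 4*(-215))² = (-47 - 860)² = (-907)² = 822649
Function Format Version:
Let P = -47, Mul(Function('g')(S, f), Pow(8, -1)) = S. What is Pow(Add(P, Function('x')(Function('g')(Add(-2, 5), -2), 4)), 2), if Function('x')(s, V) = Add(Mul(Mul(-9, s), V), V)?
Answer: 822649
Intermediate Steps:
Function('g')(S, f) = Mul(8, S)
Function('x')(s, V) = Add(V, Mul(-9, V, s)) (Function('x')(s, V) = Add(Mul(-9, V, s), V) = Add(V, Mul(-9, V, s)))
Pow(Add(P, Function('x')(Function('g')(Add(-2, 5), -2), 4)), 2) = Pow(Add(-47, Mul(4, Add(1, Mul(-9, Mul(8, Add(-2, 5)))))), 2) = Pow(Add(-47, Mul(4, Add(1, Mul(-9, Mul(8, 3))))), 2) = Pow(Add(-47, Mul(4, Add(1, Mul(-9, 24)))), 2) = Pow(Add(-47, Mul(4, Add(1, -216))), 2) = Pow(Add(-47, Mul(4, -215)), 2) = Pow(Add(-47, -860), 2) = Pow(-907, 2) = 822649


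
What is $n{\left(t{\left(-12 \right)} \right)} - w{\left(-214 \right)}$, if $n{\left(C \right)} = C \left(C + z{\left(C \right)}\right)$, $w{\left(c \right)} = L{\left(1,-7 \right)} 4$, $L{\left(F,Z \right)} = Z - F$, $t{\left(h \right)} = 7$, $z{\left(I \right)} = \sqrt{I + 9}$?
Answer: $109$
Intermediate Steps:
$z{\left(I \right)} = \sqrt{9 + I}$
$w{\left(c \right)} = -32$ ($w{\left(c \right)} = \left(-7 - 1\right) 4 = \left(-8\right) 4 = -32$)
$n{\left(C \right)} = C \left(C + \sqrt{9 + C}\right)$
$n{\left(t{\left(-12 \right)} \right)} - w{\left(-214 \right)} = 7 \left(7 + \sqrt{9 + 7}\right) - -32 = 7 \left(7 + \sqrt{16}\right) + 32 = 7 \left(7 + 4\right) + 32 = 7 \cdot 11 + 32 = 77 + 32 = 109$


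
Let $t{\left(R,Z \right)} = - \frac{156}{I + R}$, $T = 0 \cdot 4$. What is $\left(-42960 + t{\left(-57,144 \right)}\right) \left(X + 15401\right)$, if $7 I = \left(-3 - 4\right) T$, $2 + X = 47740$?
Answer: $- \frac{51533294132}{19} \approx -2.7123 \cdot 10^{9}$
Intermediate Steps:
$X = 47738$ ($X = -2 + 47740 = 47738$)
$T = 0$
$I = 0$ ($I = \frac{\left(-3 - 4\right) 0}{7} = \frac{\left(-7\right) 0}{7} = \frac{1}{7} \cdot 0 = 0$)
$t{\left(R,Z \right)} = - \frac{156}{R}$ ($t{\left(R,Z \right)} = - \frac{156}{0 + R} = - \frac{156}{R}$)
$\left(-42960 + t{\left(-57,144 \right)}\right) \left(X + 15401\right) = \left(-42960 - \frac{156}{-57}\right) \left(47738 + 15401\right) = \left(-42960 - - \frac{52}{19}\right) 63139 = \left(-42960 + \frac{52}{19}\right) 63139 = \left(- \frac{816188}{19}\right) 63139 = - \frac{51533294132}{19}$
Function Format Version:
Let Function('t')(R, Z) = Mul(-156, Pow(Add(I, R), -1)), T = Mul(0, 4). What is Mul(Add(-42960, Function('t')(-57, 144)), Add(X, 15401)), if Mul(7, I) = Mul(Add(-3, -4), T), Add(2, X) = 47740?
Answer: Rational(-51533294132, 19) ≈ -2.7123e+9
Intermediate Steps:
X = 47738 (X = Add(-2, 47740) = 47738)
T = 0
I = 0 (I = Mul(Rational(1, 7), Mul(Add(-3, -4), 0)) = Mul(Rational(1, 7), Mul(-7, 0)) = Mul(Rational(1, 7), 0) = 0)
Function('t')(R, Z) = Mul(-156, Pow(R, -1)) (Function('t')(R, Z) = Mul(-156, Pow(Add(0, R), -1)) = Mul(-156, Pow(R, -1)))
Mul(Add(-42960, Function('t')(-57, 144)), Add(X, 15401)) = Mul(Add(-42960, Mul(-156, Pow(-57, -1))), Add(47738, 15401)) = Mul(Add(-42960, Mul(-156, Rational(-1, 57))), 63139) = Mul(Add(-42960, Rational(52, 19)), 63139) = Mul(Rational(-816188, 19), 63139) = Rational(-51533294132, 19)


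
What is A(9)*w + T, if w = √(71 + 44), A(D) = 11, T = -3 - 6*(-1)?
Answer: 3 + 11*√115 ≈ 120.96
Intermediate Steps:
T = 3 (T = -3 + 6 = 3)
w = √115 ≈ 10.724
A(9)*w + T = 11*√115 + 3 = 3 + 11*√115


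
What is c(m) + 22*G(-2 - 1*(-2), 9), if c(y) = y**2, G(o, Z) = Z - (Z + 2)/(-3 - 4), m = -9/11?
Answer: 197555/847 ≈ 233.24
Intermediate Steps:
m = -9/11 (m = -9*1/11 = -9/11 ≈ -0.81818)
G(o, Z) = 2/7 + 8*Z/7 (G(o, Z) = Z - (2 + Z)/(-7) = Z - (2 + Z)*(-1)/7 = Z - (-2/7 - Z/7) = Z + (2/7 + Z/7) = 2/7 + 8*Z/7)
c(m) + 22*G(-2 - 1*(-2), 9) = (-9/11)**2 + 22*(2/7 + (8/7)*9) = 81/121 + 22*(2/7 + 72/7) = 81/121 + 22*(74/7) = 81/121 + 1628/7 = 197555/847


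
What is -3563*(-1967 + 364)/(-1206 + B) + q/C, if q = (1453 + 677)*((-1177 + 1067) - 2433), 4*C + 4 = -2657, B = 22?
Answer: 3484899337/1050208 ≈ 3318.3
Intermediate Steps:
C = -2661/4 (C = -1 + (¼)*(-2657) = -1 - 2657/4 = -2661/4 ≈ -665.25)
q = -5416590 (q = 2130*(-110 - 2433) = 2130*(-2543) = -5416590)
-3563*(-1967 + 364)/(-1206 + B) + q/C = -3563*(-1967 + 364)/(-1206 + 22) - 5416590/(-2661/4) = -3563/((-1184/(-1603))) - 5416590*(-4/2661) = -3563/((-1184*(-1/1603))) + 7222120/887 = -3563/1184/1603 + 7222120/887 = -3563*1603/1184 + 7222120/887 = -5711489/1184 + 7222120/887 = 3484899337/1050208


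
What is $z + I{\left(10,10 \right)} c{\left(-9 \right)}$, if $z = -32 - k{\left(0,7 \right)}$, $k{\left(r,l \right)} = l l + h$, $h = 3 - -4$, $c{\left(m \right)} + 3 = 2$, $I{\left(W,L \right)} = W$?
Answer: $-98$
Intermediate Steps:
$c{\left(m \right)} = -1$ ($c{\left(m \right)} = -3 + 2 = -1$)
$h = 7$ ($h = 3 + 4 = 7$)
$k{\left(r,l \right)} = 7 + l^{2}$ ($k{\left(r,l \right)} = l l + 7 = l^{2} + 7 = 7 + l^{2}$)
$z = -88$ ($z = -32 - \left(7 + 7^{2}\right) = -32 - \left(7 + 49\right) = -32 - 56 = -88$)
$z + I{\left(10,10 \right)} c{\left(-9 \right)} = -88 + 10 \left(-1\right) = -88 - 10 = -98$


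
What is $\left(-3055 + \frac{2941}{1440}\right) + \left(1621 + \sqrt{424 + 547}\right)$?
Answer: $- \frac{2062019}{1440} + \sqrt{971} \approx -1400.8$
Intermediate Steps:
$\left(-3055 + \frac{2941}{1440}\right) + \left(1621 + \sqrt{424 + 547}\right) = \left(-3055 + 2941 \cdot \frac{1}{1440}\right) + \left(1621 + \sqrt{971}\right) = \left(-3055 + \frac{2941}{1440}\right) + \left(1621 + \sqrt{971}\right) = - \frac{4396259}{1440} + \left(1621 + \sqrt{971}\right) = - \frac{2062019}{1440} + \sqrt{971}$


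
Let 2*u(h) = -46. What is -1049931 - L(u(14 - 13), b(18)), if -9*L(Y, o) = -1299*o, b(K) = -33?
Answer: -1045168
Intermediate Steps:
u(h) = -23 (u(h) = (½)*(-46) = -23)
L(Y, o) = 433*o/3 (L(Y, o) = -(-433)*o/3 = 433*o/3)
-1049931 - L(u(14 - 13), b(18)) = -1049931 - 433*(-33)/3 = -1049931 - 1*(-4763) = -1049931 + 4763 = -1045168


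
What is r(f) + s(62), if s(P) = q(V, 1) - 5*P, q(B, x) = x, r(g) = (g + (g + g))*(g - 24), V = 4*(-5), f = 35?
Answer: 846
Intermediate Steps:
V = -20
r(g) = 3*g*(-24 + g) (r(g) = (g + 2*g)*(-24 + g) = (3*g)*(-24 + g) = 3*g*(-24 + g))
s(P) = 1 - 5*P
r(f) + s(62) = 3*35*(-24 + 35) + (1 - 5*62) = 3*35*11 + (1 - 310) = 1155 - 309 = 846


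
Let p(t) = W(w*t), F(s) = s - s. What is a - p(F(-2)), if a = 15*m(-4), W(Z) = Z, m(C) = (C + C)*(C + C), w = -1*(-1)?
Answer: 960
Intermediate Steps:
F(s) = 0
w = 1
m(C) = 4*C**2 (m(C) = (2*C)*(2*C) = 4*C**2)
p(t) = t (p(t) = 1*t = t)
a = 960 (a = 15*(4*(-4)**2) = 15*(4*16) = 15*64 = 960)
a - p(F(-2)) = 960 - 1*0 = 960 + 0 = 960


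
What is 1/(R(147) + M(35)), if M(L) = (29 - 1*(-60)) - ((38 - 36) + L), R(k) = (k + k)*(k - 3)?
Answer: 1/42388 ≈ 2.3592e-5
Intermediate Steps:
R(k) = 2*k*(-3 + k) (R(k) = (2*k)*(-3 + k) = 2*k*(-3 + k))
M(L) = 87 - L (M(L) = (29 + 60) - (2 + L) = 89 + (-2 - L) = 87 - L)
1/(R(147) + M(35)) = 1/(2*147*(-3 + 147) + (87 - 1*35)) = 1/(2*147*144 + (87 - 35)) = 1/(42336 + 52) = 1/42388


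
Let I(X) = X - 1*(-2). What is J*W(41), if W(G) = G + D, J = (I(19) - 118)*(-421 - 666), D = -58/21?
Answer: 84667517/21 ≈ 4.0318e+6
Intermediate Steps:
I(X) = 2 + X (I(X) = X + 2 = 2 + X)
D = -58/21 (D = -58*1/21 = -58/21 ≈ -2.7619)
J = 105439 (J = ((2 + 19) - 118)*(-421 - 666) = (21 - 118)*(-1087) = -97*(-1087) = 105439)
W(G) = -58/21 + G (W(G) = G - 58/21 = -58/21 + G)
J*W(41) = 105439*(-58/21 + 41) = 105439*(803/21) = 84667517/21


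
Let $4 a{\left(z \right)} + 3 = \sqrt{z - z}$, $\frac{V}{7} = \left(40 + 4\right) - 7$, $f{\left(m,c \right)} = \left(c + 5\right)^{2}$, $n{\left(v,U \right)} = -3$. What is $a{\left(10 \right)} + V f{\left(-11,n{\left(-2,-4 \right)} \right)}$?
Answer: $\frac{4141}{4} \approx 1035.3$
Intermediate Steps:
$f{\left(m,c \right)} = \left(5 + c\right)^{2}$
$V = 259$ ($V = 7 \left(\left(40 + 4\right) - 7\right) = 7 \left(44 - 7\right) = 7 \cdot 37 = 259$)
$a{\left(z \right)} = - \frac{3}{4}$ ($a{\left(z \right)} = - \frac{3}{4} + \frac{\sqrt{z - z}}{4} = - \frac{3}{4} + \frac{\sqrt{0}}{4} = - \frac{3}{4} + \frac{1}{4} \cdot 0 = - \frac{3}{4} + 0 = - \frac{3}{4}$)
$a{\left(10 \right)} + V f{\left(-11,n{\left(-2,-4 \right)} \right)} = - \frac{3}{4} + 259 \left(5 - 3\right)^{2} = - \frac{3}{4} + 259 \cdot 2^{2} = - \frac{3}{4} + 259 \cdot 4 = - \frac{3}{4} + 1036 = \frac{4141}{4}$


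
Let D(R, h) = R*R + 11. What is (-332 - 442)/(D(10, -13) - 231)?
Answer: 129/20 ≈ 6.4500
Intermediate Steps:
D(R, h) = 11 + R² (D(R, h) = R² + 11 = 11 + R²)
(-332 - 442)/(D(10, -13) - 231) = (-332 - 442)/((11 + 10²) - 231) = -774/((11 + 100) - 231) = -774/(111 - 231) = -774/(-120) = -774*(-1/120) = 129/20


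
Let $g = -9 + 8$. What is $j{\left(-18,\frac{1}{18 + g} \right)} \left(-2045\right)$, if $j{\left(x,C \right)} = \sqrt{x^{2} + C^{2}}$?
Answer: $- \frac{2045 \sqrt{93637}}{17} \approx -36810.0$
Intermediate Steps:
$g = -1$
$j{\left(x,C \right)} = \sqrt{C^{2} + x^{2}}$
$j{\left(-18,\frac{1}{18 + g} \right)} \left(-2045\right) = \sqrt{\left(\frac{1}{18 - 1}\right)^{2} + \left(-18\right)^{2}} \left(-2045\right) = \sqrt{\left(\frac{1}{17}\right)^{2} + 324} \left(-2045\right) = \sqrt{\frac{1}{289} + 324} \left(-2045\right) = \sqrt{\frac{93637}{289}} \left(-2045\right) = \frac{\sqrt{93637}}{17} \left(-2045\right) = - \frac{2045 \sqrt{93637}}{17}$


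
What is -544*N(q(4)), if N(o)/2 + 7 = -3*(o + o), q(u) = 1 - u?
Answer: -11968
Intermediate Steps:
N(o) = -14 - 12*o (N(o) = -14 + 2*(-3*(o + o)) = -14 + 2*(-6*o) = -14 - 12*o)
-544*N(q(4)) = -544*(-14 - 12*(1 - 1*4)) = -544*(-14 - 12*(1 - 4)) = -544*(-14 - 12*(-3)) = -544*(-14 + 36) = -544*22 = -11968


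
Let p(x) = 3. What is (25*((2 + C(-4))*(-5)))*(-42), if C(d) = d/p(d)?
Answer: 3500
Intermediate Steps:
C(d) = d/3
(25*((2 + C(-4))*(-5)))*(-42) = (25*((2 + (⅓)*(-4))*(-5)))*(-42) = (25*((2 - 4/3)*(-5)))*(-42) = (25*((⅔)*(-5)))*(-42) = (25*(-10/3))*(-42) = -250/3*(-42) = 3500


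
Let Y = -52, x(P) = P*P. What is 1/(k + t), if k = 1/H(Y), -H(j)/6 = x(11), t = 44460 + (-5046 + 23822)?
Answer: 726/45909335 ≈ 1.5814e-5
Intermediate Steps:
x(P) = P²
t = 63236 (t = 44460 + 18776 = 63236)
H(j) = -726 (H(j) = -6*11² = -6*121 = -726)
k = -1/726 (k = 1/(-726) = -1/726 ≈ -0.0013774)
1/(k + t) = 1/(-1/726 + 63236) = 1/(45909335/726) = 726/45909335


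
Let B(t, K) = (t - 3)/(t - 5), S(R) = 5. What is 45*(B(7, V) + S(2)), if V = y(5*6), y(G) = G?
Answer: 315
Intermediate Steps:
V = 30 (V = 5*6 = 30)
B(t, K) = (-3 + t)/(-5 + t)
45*(B(7, V) + S(2)) = 45*((-3 + 7)/(-5 + 7) + 5) = 45*(4/2 + 5) = 45*((½)*4 + 5) = 45*(2 + 5) = 45*7 = 315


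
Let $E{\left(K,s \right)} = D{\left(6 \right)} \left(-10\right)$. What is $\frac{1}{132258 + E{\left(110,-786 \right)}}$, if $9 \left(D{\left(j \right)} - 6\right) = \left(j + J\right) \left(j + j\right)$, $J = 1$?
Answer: $\frac{3}{396314} \approx 7.5698 \cdot 10^{-6}$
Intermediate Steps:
$D{\left(j \right)} = 6 + \frac{2 j \left(1 + j\right)}{9}$ ($D{\left(j \right)} = 6 + \frac{\left(j + 1\right) \left(j + j\right)}{9} = 6 + \frac{\left(1 + j\right) 2 j}{9} = 6 + \frac{2 j \left(1 + j\right)}{9}$)
$E{\left(K,s \right)} = - \frac{460}{3}$ ($E{\left(K,s \right)} = \left(6 + \frac{2}{9} \cdot 6 + \frac{2 \cdot 6^{2}}{9}\right) \left(-10\right) = \left(6 + \frac{4}{3} + \frac{2}{9} \cdot 36\right) \left(-10\right) = \left(6 + \frac{4}{3} + 8\right) \left(-10\right) = \frac{46}{3} \left(-10\right) = - \frac{460}{3}$)
$\frac{1}{132258 + E{\left(110,-786 \right)}} = \frac{1}{132258 - \frac{460}{3}} = \frac{1}{\frac{396314}{3}} = \frac{3}{396314}$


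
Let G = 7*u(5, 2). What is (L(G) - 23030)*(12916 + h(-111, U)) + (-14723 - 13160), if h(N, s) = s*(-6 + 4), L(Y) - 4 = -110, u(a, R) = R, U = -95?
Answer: -303248299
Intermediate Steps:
G = 14 (G = 7*2 = 14)
L(Y) = -106 (L(Y) = 4 - 110 = -106)
h(N, s) = -2*s (h(N, s) = s*(-2) = -2*s)
(L(G) - 23030)*(12916 + h(-111, U)) + (-14723 - 13160) = (-106 - 23030)*(12916 - 2*(-95)) + (-14723 - 13160) = -23136*(12916 + 190) - 27883 = -23136*13106 - 27883 = -303220416 - 27883 = -303248299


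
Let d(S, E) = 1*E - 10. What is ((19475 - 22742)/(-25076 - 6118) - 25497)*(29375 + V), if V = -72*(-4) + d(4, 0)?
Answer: -2620502003067/3466 ≈ -7.5606e+8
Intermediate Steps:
d(S, E) = -10 + E (d(S, E) = E - 10 = -10 + E)
V = 278 (V = -72*(-4) + (-10 + 0) = 288 - 10 = 278)
((19475 - 22742)/(-25076 - 6118) - 25497)*(29375 + V) = ((19475 - 22742)/(-25076 - 6118) - 25497)*(29375 + 278) = (-3267/(-31194) - 25497)*29653 = (-3267*(-1/31194) - 25497)*29653 = (363/3466 - 25497)*29653 = -88372239/3466*29653 = -2620502003067/3466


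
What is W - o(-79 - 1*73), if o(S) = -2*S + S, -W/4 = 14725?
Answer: -59052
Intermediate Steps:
W = -58900 (W = -4*14725 = -58900)
o(S) = -S
W - o(-79 - 1*73) = -58900 - (-1)*(-79 - 1*73) = -58900 - (-1)*(-79 - 73) = -58900 - (-1)*(-152) = -58900 - 1*152 = -58900 - 152 = -59052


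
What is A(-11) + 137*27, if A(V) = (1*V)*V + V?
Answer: 3809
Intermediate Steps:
A(V) = V + V**2 (A(V) = V*V + V = V**2 + V = V + V**2)
A(-11) + 137*27 = -11*(1 - 11) + 137*27 = -11*(-10) + 3699 = 110 + 3699 = 3809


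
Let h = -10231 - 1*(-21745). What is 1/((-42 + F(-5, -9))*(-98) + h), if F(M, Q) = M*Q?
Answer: 1/11220 ≈ 8.9127e-5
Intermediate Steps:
h = 11514 (h = -10231 + 21745 = 11514)
1/((-42 + F(-5, -9))*(-98) + h) = 1/((-42 - 5*(-9))*(-98) + 11514) = 1/((-42 + 45)*(-98) + 11514) = 1/(3*(-98) + 11514) = 1/(-294 + 11514) = 1/11220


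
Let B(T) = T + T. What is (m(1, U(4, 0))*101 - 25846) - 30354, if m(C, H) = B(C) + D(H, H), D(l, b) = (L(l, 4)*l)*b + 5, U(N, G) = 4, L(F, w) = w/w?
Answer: -53877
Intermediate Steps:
B(T) = 2*T
L(F, w) = 1
D(l, b) = 5 + b*l (D(l, b) = (1*l)*b + 5 = l*b + 5 = b*l + 5 = 5 + b*l)
m(C, H) = 5 + H² + 2*C (m(C, H) = 2*C + (5 + H*H) = 2*C + (5 + H²) = 5 + H² + 2*C)
(m(1, U(4, 0))*101 - 25846) - 30354 = ((5 + 4² + 2*1)*101 - 25846) - 30354 = ((5 + 16 + 2)*101 - 25846) - 30354 = (23*101 - 25846) - 30354 = (2323 - 25846) - 30354 = -23523 - 30354 = -53877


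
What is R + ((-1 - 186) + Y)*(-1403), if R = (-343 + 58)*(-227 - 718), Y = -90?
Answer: 657956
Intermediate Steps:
R = 269325 (R = -285*(-945) = 269325)
R + ((-1 - 186) + Y)*(-1403) = 269325 + ((-1 - 186) - 90)*(-1403) = 269325 + (-187 - 90)*(-1403) = 269325 - 277*(-1403) = 269325 + 388631 = 657956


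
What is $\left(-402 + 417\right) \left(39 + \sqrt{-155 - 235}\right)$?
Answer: $585 + 15 i \sqrt{390} \approx 585.0 + 296.23 i$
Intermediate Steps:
$\left(-402 + 417\right) \left(39 + \sqrt{-155 - 235}\right) = 15 \left(39 + \sqrt{-390}\right) = 15 \left(39 + i \sqrt{390}\right) = 585 + 15 i \sqrt{390}$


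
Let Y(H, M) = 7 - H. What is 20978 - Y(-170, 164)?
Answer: 20801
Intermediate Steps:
20978 - Y(-170, 164) = 20978 - (7 - 1*(-170)) = 20978 - (7 + 170) = 20978 - 1*177 = 20978 - 177 = 20801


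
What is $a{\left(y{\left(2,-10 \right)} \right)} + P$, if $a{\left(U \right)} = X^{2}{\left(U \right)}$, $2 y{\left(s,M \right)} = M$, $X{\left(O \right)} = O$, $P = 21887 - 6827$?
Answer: $15085$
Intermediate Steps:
$P = 15060$ ($P = 21887 - 6827 = 15060$)
$y{\left(s,M \right)} = \frac{M}{2}$
$a{\left(U \right)} = U^{2}$
$a{\left(y{\left(2,-10 \right)} \right)} + P = \left(\frac{1}{2} \left(-10\right)\right)^{2} + 15060 = \left(-5\right)^{2} + 15060 = 25 + 15060 = 15085$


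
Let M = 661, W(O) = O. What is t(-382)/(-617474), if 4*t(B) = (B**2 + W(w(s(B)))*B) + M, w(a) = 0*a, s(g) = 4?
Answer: -146585/2469896 ≈ -0.059349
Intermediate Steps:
w(a) = 0
t(B) = 661/4 + B**2/4 (t(B) = ((B**2 + 0*B) + 661)/4 = ((B**2 + 0) + 661)/4 = (B**2 + 661)/4 = (661 + B**2)/4 = 661/4 + B**2/4)
t(-382)/(-617474) = (661/4 + (1/4)*(-382)**2)/(-617474) = (661/4 + (1/4)*145924)*(-1/617474) = (661/4 + 36481)*(-1/617474) = (146585/4)*(-1/617474) = -146585/2469896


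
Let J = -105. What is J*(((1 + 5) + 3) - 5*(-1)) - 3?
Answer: -1473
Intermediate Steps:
J*(((1 + 5) + 3) - 5*(-1)) - 3 = -105*(((1 + 5) + 3) - 5*(-1)) - 3 = -105*((6 + 3) + 5) - 3 = -105*(9 + 5) - 3 = -105*14 - 3 = -1470 - 3 = -1473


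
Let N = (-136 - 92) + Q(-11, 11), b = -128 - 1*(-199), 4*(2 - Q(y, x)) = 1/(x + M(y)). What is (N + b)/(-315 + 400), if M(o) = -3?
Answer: -4961/2720 ≈ -1.8239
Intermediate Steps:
Q(y, x) = 2 - 1/(4*(-3 + x)) (Q(y, x) = 2 - 1/(4*(x - 3)) = 2 - 1/(4*(-3 + x)))
b = 71 (b = -128 + 199 = 71)
N = -7233/32 (N = (-136 - 92) + (-25 + 8*11)/(4*(-3 + 11)) = -228 + (¼)*(-25 + 88)/8 = -228 + (¼)*(⅛)*63 = -228 + 63/32 = -7233/32 ≈ -226.03)
(N + b)/(-315 + 400) = (-7233/32 + 71)/(-315 + 400) = -4961/32/85 = -4961/32*1/85 = -4961/2720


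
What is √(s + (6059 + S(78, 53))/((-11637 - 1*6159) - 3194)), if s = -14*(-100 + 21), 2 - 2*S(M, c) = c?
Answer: √487154947435/20990 ≈ 33.252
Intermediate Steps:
S(M, c) = 1 - c/2
s = 1106 (s = -14*(-79) = 1106)
√(s + (6059 + S(78, 53))/((-11637 - 1*6159) - 3194)) = √(1106 + (6059 + (1 - ½*53))/((-11637 - 1*6159) - 3194)) = √(1106 + (6059 + (1 - 53/2))/((-11637 - 6159) - 3194)) = √(1106 + (6059 - 51/2)/(-17796 - 3194)) = √(1106 + (12067/2)/(-20990)) = √(1106 + (12067/2)*(-1/20990)) = √(1106 - 12067/41980) = √(46417813/41980) = √487154947435/20990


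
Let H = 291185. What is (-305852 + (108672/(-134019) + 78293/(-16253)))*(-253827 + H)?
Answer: -8296245357731898542/726070269 ≈ -1.1426e+10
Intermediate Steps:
(-305852 + (108672/(-134019) + 78293/(-16253)))*(-253827 + H) = (-305852 + (108672/(-134019) + 78293/(-16253)))*(-253827 + 291185) = (-305852 + (108672*(-1/134019) + 78293*(-1/16253)))*37358 = (-305852 + (-36224/44673 - 78293/16253))*37358 = (-305852 - 4086331861/726070269)*37358 = -222074130246049/726070269*37358 = -8296245357731898542/726070269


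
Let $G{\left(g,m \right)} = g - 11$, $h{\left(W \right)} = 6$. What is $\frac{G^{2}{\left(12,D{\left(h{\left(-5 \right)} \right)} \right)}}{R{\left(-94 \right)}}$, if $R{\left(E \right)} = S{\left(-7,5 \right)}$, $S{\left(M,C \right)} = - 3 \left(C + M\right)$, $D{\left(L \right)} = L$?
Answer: $\frac{1}{6} \approx 0.16667$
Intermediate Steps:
$G{\left(g,m \right)} = -11 + g$
$S{\left(M,C \right)} = - 3 C - 3 M$
$R{\left(E \right)} = 6$ ($R{\left(E \right)} = \left(-3\right) 5 - -21 = -15 + 21 = 6$)
$\frac{G^{2}{\left(12,D{\left(h{\left(-5 \right)} \right)} \right)}}{R{\left(-94 \right)}} = \frac{\left(-11 + 12\right)^{2}}{6} = 1^{2} \cdot \frac{1}{6} = 1 \cdot \frac{1}{6} = \frac{1}{6}$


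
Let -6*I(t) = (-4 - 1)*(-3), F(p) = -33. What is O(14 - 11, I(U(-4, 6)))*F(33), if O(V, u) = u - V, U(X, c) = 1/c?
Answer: 363/2 ≈ 181.50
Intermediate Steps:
I(t) = -5/2 (I(t) = -(-4 - 1)*(-3)/6 = -(-5)*(-3)/6 = -1/6*15 = -5/2)
O(14 - 11, I(U(-4, 6)))*F(33) = (-5/2 - (14 - 11))*(-33) = (-5/2 - 1*3)*(-33) = (-5/2 - 3)*(-33) = -11/2*(-33) = 363/2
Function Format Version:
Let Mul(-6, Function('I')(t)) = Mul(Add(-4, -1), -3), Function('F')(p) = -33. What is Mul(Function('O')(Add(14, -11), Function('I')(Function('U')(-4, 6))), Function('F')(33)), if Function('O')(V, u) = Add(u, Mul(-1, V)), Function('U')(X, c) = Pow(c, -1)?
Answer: Rational(363, 2) ≈ 181.50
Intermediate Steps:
Function('I')(t) = Rational(-5, 2) (Function('I')(t) = Mul(Rational(-1, 6), Mul(Add(-4, -1), -3)) = Mul(Rational(-1, 6), Mul(-5, -3)) = Mul(Rational(-1, 6), 15) = Rational(-5, 2))
Mul(Function('O')(Add(14, -11), Function('I')(Function('U')(-4, 6))), Function('F')(33)) = Mul(Add(Rational(-5, 2), Mul(-1, Add(14, -11))), -33) = Mul(Add(Rational(-5, 2), Mul(-1, 3)), -33) = Mul(Add(Rational(-5, 2), -3), -33) = Mul(Rational(-11, 2), -33) = Rational(363, 2)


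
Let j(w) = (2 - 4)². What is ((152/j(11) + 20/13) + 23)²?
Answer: 660969/169 ≈ 3911.1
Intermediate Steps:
j(w) = 4 (j(w) = (-2)² = 4)
((152/j(11) + 20/13) + 23)² = ((152/4 + 20/13) + 23)² = ((152*(¼) + 20*(1/13)) + 23)² = ((38 + 20/13) + 23)² = (514/13 + 23)² = (813/13)² = 660969/169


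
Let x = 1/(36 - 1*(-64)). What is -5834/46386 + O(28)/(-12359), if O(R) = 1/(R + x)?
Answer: -100981738903/802885045887 ≈ -0.12577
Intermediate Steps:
x = 1/100 (x = 1/(36 + 64) = 1/100 ≈ 0.010000)
O(R) = 1/(1/100 + R) (O(R) = 1/(R + 1/100) = 1/(1/100 + R))
-5834/46386 + O(28)/(-12359) = -5834/46386 + (100/(1 + 100*28))/(-12359) = -5834*1/46386 + (100/(1 + 2800))*(-1/12359) = -2917/23193 + (100/2801)*(-1/12359) = -2917/23193 - 100/34617559 = -100981738903/802885045887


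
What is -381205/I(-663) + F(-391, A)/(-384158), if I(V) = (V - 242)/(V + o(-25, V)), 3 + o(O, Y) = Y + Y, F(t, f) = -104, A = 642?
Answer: -29171435708276/34766299 ≈ -8.3907e+5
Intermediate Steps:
o(O, Y) = -3 + 2*Y (o(O, Y) = -3 + (Y + Y) = -3 + 2*Y)
I(V) = (-242 + V)/(-3 + 3*V) (I(V) = (V - 242)/(V + (-3 + 2*V)) = (-242 + V)/(-3 + 3*V))
-381205/I(-663) + F(-391, A)/(-384158) = -381205*3*(-1 - 663)/(-242 - 663) - 104/(-384158) = -381205/((⅓)*(-905)/(-664)) - 104*(-1/384158) = -381205/((⅓)*(-1/664)*(-905)) + 52/192079 = -381205/905/1992 + 52/192079 = -381205*1992/905 + 52/192079 = -151872072/181 + 52/192079 = -29171435708276/34766299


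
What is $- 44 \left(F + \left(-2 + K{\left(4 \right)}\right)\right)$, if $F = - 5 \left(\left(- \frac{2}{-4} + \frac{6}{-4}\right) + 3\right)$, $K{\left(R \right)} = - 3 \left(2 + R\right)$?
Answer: $1320$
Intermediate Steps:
$K{\left(R \right)} = -6 - 3 R$
$F = -10$ ($F = - 5 \left(\left(\left(-2\right) \left(- \frac{1}{4}\right) + 6 \left(- \frac{1}{4}\right)\right) + 3\right) = - 5 \left(\left(\frac{1}{2} - \frac{3}{2}\right) + 3\right) = - 5 \left(-1 + 3\right) = \left(-5\right) 2 = -10$)
$- 44 \left(F + \left(-2 + K{\left(4 \right)}\right)\right) = - 44 \left(-10 - 20\right) = \left(-44\right) \left(-30\right) = 1320$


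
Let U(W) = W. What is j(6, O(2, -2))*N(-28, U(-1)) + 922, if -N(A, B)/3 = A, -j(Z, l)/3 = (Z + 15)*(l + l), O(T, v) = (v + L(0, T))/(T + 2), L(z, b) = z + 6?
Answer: -9662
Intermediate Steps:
L(z, b) = 6 + z
O(T, v) = (6 + v)/(2 + T) (O(T, v) = (v + (6 + 0))/(T + 2) = (v + 6)/(2 + T) = (6 + v)/(2 + T))
j(Z, l) = -6*l*(15 + Z) (j(Z, l) = -3*(Z + 15)*(l + l) = -3*(15 + Z)*2*l = -6*l*(15 + Z))
N(A, B) = -3*A
j(6, O(2, -2))*N(-28, U(-1)) + 922 = (-6*(6 - 2)/(2 + 2)*(15 + 6))*(-3*(-28)) + 922 = -6*4/4*21*84 + 922 = -6*(¼)*4*21*84 + 922 = -6*1*21*84 + 922 = -126*84 + 922 = -10584 + 922 = -9662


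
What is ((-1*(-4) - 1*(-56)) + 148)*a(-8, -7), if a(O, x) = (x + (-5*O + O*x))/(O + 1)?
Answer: -18512/7 ≈ -2644.6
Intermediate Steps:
a(O, x) = (x - 5*O + O*x)/(1 + O)
((-1*(-4) - 1*(-56)) + 148)*a(-8, -7) = ((-1*(-4) - 1*(-56)) + 148)*((-7 - 5*(-8) - 8*(-7))/(1 - 8)) = ((4 + 56) + 148)*((-7 + 40 + 56)/(-7)) = (60 + 148)*(-⅐*89) = 208*(-89/7) = -18512/7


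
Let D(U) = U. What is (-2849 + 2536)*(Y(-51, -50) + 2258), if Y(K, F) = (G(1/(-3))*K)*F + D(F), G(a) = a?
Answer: -425054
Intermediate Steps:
Y(K, F) = F - F*K/3 (Y(K, F) = (K/(-3))*F + F = (-K/3)*F + F = -F*K/3 + F = F - F*K/3)
(-2849 + 2536)*(Y(-51, -50) + 2258) = (-2849 + 2536)*((1/3)*(-50)*(3 - 1*(-51)) + 2258) = -313*((1/3)*(-50)*(3 + 51) + 2258) = -313*((1/3)*(-50)*54 + 2258) = -313*(-900 + 2258) = -313*1358 = -425054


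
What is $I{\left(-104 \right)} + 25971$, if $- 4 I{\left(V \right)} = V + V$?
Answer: $26023$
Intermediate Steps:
$I{\left(V \right)} = - \frac{V}{2}$ ($I{\left(V \right)} = - \frac{V + V}{4} = - \frac{2 V}{4} = - \frac{V}{2}$)
$I{\left(-104 \right)} + 25971 = \left(- \frac{1}{2}\right) \left(-104\right) + 25971 = 52 + 25971 = 26023$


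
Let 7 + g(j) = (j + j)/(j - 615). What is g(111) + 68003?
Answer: 5711627/84 ≈ 67996.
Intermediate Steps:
g(j) = -7 + 2*j/(-615 + j) (g(j) = -7 + (j + j)/(j - 615) = -7 + (2*j)/(-615 + j) = -7 + 2*j/(-615 + j))
g(111) + 68003 = 5*(861 - 1*111)/(-615 + 111) + 68003 = 5*(861 - 111)/(-504) + 68003 = 5*(-1/504)*750 + 68003 = -625/84 + 68003 = 5711627/84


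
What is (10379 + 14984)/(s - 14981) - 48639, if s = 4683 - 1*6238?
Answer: -61870759/1272 ≈ -48641.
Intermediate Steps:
s = -1555 (s = 4683 - 6238 = -1555)
(10379 + 14984)/(s - 14981) - 48639 = (10379 + 14984)/(-1555 - 14981) - 48639 = 25363/(-16536) - 48639 = 25363*(-1/16536) - 48639 = -1951/1272 - 48639 = -61870759/1272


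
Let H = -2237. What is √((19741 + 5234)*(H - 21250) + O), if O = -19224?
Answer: 3*I*√65178561 ≈ 24220.0*I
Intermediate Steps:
√((19741 + 5234)*(H - 21250) + O) = √((19741 + 5234)*(-2237 - 21250) - 19224) = √(24975*(-23487) - 19224) = √(-586587825 - 19224) = √(-586607049) = 3*I*√65178561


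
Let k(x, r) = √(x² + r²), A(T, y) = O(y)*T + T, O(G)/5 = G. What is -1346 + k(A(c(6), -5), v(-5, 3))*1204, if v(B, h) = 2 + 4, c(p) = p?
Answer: -1346 + 7224*√577 ≈ 1.7218e+5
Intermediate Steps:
O(G) = 5*G
A(T, y) = T + 5*T*y (A(T, y) = (5*y)*T + T = 5*T*y + T = T + 5*T*y)
v(B, h) = 6
k(x, r) = √(r² + x²)
-1346 + k(A(c(6), -5), v(-5, 3))*1204 = -1346 + √(6² + (6*(1 + 5*(-5)))²)*1204 = -1346 + √(36 + (6*(1 - 25))²)*1204 = -1346 + √(36 + (6*(-24))²)*1204 = -1346 + √(36 + (-144)²)*1204 = -1346 + √(36 + 20736)*1204 = -1346 + √20772*1204 = -1346 + (6*√577)*1204 = -1346 + 7224*√577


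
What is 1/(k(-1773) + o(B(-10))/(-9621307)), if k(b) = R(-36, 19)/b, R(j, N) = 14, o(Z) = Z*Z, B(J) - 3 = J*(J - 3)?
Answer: -17058577311/166060895 ≈ -102.72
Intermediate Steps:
B(J) = 3 + J*(-3 + J) (B(J) = 3 + J*(J - 3) = 3 + J*(-3 + J))
o(Z) = Z**2
k(b) = 14/b
1/(k(-1773) + o(B(-10))/(-9621307)) = 1/(14/(-1773) + (3 + (-10)**2 - 3*(-10))**2/(-9621307)) = 1/(14*(-1/1773) + (3 + 100 + 30)**2*(-1/9621307)) = 1/(-14/1773 + 133**2*(-1/9621307)) = 1/(-14/1773 + 17689*(-1/9621307)) = 1/(-14/1773 - 17689/9621307) = 1/(-166060895/17058577311) = -17058577311/166060895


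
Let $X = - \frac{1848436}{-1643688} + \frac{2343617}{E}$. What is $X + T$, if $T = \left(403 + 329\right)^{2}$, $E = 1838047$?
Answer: $\frac{404706437529787213}{755293949334} \approx 5.3583 \cdot 10^{5}$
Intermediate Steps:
$T = 535824$ ($T = 732^{2} = 535824$)
$X = \frac{1812421845997}{755293949334}$ ($X = - \frac{1848436}{-1643688} + \frac{2343617}{1838047} = \left(-1848436\right) \left(- \frac{1}{1643688}\right) + 2343617 \cdot \frac{1}{1838047} = \frac{462109}{410922} + \frac{2343617}{1838047} = \frac{1812421845997}{755293949334} \approx 2.3996$)
$X + T = \frac{1812421845997}{755293949334} + 535824 = \frac{404706437529787213}{755293949334}$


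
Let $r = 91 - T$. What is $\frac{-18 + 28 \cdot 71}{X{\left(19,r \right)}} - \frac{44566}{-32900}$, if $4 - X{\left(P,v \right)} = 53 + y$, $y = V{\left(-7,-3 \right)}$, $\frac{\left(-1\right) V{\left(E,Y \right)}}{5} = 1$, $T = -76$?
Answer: $- \frac{3928256}{90475} \approx -43.418$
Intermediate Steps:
$V{\left(E,Y \right)} = -5$ ($V{\left(E,Y \right)} = \left(-5\right) 1 = -5$)
$y = -5$
$r = 167$ ($r = 91 - -76 = 91 + 76 = 167$)
$X{\left(P,v \right)} = -44$ ($X{\left(P,v \right)} = 4 - \left(53 - 5\right) = 4 - 48 = -44$)
$\frac{-18 + 28 \cdot 71}{X{\left(19,r \right)}} - \frac{44566}{-32900} = \frac{-18 + 28 \cdot 71}{-44} - \frac{44566}{-32900} = \left(-18 + 1988\right) \left(- \frac{1}{44}\right) - - \frac{22283}{16450} = 1970 \left(- \frac{1}{44}\right) + \frac{22283}{16450} = - \frac{985}{22} + \frac{22283}{16450} = - \frac{3928256}{90475}$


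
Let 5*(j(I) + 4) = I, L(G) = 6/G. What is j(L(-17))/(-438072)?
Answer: 173/18618060 ≈ 9.2921e-6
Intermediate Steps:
j(I) = -4 + I/5
j(L(-17))/(-438072) = (-4 + (6/(-17))/5)/(-438072) = (-4 + (6*(-1/17))/5)*(-1/438072) = (-4 + (1/5)*(-6/17))*(-1/438072) = (-4 - 6/85)*(-1/438072) = -346/85*(-1/438072) = 173/18618060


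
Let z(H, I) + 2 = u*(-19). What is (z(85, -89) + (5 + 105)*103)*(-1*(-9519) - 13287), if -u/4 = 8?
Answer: -44974848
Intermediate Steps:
u = -32 (u = -4*8 = -32)
z(H, I) = 606 (z(H, I) = -2 - 32*(-19) = -2 + 608 = 606)
(z(85, -89) + (5 + 105)*103)*(-1*(-9519) - 13287) = (606 + (5 + 105)*103)*(-1*(-9519) - 13287) = (606 + 110*103)*(9519 - 13287) = (606 + 11330)*(-3768) = 11936*(-3768) = -44974848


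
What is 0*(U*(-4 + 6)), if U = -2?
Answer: 0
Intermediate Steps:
0*(U*(-4 + 6)) = 0*(-2*(-4 + 6)) = 0*(-2*2) = 0*(-4) = 0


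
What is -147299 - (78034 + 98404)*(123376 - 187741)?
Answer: 11356284571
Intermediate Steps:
-147299 - (78034 + 98404)*(123376 - 187741) = -147299 - 176438*(-64365) = -147299 - 1*(-11356431870) = -147299 + 11356431870 = 11356284571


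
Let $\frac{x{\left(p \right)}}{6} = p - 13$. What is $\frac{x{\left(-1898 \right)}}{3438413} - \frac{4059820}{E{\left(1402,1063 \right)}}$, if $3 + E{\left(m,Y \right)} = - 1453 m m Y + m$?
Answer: $- \frac{34796266697244502}{10438856945060285841} \approx -0.0033333$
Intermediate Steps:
$E{\left(m,Y \right)} = -3 + m - 1453 Y m^{2}$ ($E{\left(m,Y \right)} = -3 + \left(- 1453 m m Y + m\right) = -3 + \left(- 1453 m^{2} Y + m\right) = -3 - \left(- m + 1453 Y m^{2}\right) = -3 + m - 1453 Y m^{2}$)
$x{\left(p \right)} = -78 + 6 p$ ($x{\left(p \right)} = 6 \left(p - 13\right) = 6 \left(-13 + p\right) = -78 + 6 p$)
$\frac{x{\left(-1898 \right)}}{3438413} - \frac{4059820}{E{\left(1402,1063 \right)}} = \frac{-78 + 6 \left(-1898\right)}{3438413} - \frac{4059820}{-3 + 1402 - 1544539 \cdot 1402^{2}} = \left(-78 - 11388\right) \frac{1}{3438413} - \frac{4059820}{-3 + 1402 - 1544539 \cdot 1965604} = \left(-11466\right) \frac{1}{3438413} - \frac{4059820}{-3 + 1402 - 3035952036556} = - \frac{11466}{3438413} - \frac{4059820}{-3035952035157} = - \frac{11466}{3438413} - - \frac{4059820}{3035952035157} = - \frac{11466}{3438413} + \frac{4059820}{3035952035157} = - \frac{34796266697244502}{10438856945060285841}$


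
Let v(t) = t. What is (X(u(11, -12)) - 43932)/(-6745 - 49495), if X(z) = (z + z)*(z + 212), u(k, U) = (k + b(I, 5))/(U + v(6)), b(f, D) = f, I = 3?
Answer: 202097/253080 ≈ 0.79855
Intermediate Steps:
u(k, U) = (3 + k)/(6 + U) (u(k, U) = (k + 3)/(U + 6) = (3 + k)/(6 + U))
X(z) = 2*z*(212 + z) (X(z) = (2*z)*(212 + z) = 2*z*(212 + z))
(X(u(11, -12)) - 43932)/(-6745 - 49495) = (2*((3 + 11)/(6 - 12))*(212 + (3 + 11)/(6 - 12)) - 43932)/(-6745 - 49495) = (2*(14/(-6))*(212 + 14/(-6)) - 43932)/(-56240) = (2*(-1/6*14)*(212 - 1/6*14) - 43932)*(-1/56240) = (2*(-7/3)*(212 - 7/3) - 43932)*(-1/56240) = (2*(-7/3)*(629/3) - 43932)*(-1/56240) = (-8806/9 - 43932)*(-1/56240) = -404194/9*(-1/56240) = 202097/253080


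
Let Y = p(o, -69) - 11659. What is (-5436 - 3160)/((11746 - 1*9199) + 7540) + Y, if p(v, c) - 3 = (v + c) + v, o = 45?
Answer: -16767263/1441 ≈ -11636.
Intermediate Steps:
p(v, c) = 3 + c + 2*v (p(v, c) = 3 + ((v + c) + v) = 3 + ((c + v) + v) = 3 + (c + 2*v) = 3 + c + 2*v)
Y = -11635 (Y = (3 - 69 + 2*45) - 11659 = (3 - 69 + 90) - 11659 = 24 - 11659 = -11635)
(-5436 - 3160)/((11746 - 1*9199) + 7540) + Y = (-5436 - 3160)/((11746 - 1*9199) + 7540) - 11635 = -8596/((11746 - 9199) + 7540) - 11635 = -8596/(2547 + 7540) - 11635 = -8596/10087 - 11635 = -8596*1/10087 - 11635 = -1228/1441 - 11635 = -16767263/1441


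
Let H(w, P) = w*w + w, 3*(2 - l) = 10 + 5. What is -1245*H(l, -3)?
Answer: -7470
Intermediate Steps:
l = -3 (l = 2 - (10 + 5)/3 = 2 - ⅓*15 = 2 - 5 = -3)
H(w, P) = w + w² (H(w, P) = w² + w = w + w²)
-1245*H(l, -3) = -(-3735)*(1 - 3) = -(-3735)*(-2) = -1245*6 = -7470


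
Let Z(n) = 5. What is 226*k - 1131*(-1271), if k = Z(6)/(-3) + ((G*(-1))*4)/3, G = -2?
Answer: 1437727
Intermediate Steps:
k = 1 (k = 5/(-3) + (-2*(-1)*4)/3 = 5*(-⅓) + (2*4)*(⅓) = -5/3 + 8*(⅓) = -5/3 + 8/3 = 1)
226*k - 1131*(-1271) = 226*1 - 1131*(-1271) = 226 + 1437501 = 1437727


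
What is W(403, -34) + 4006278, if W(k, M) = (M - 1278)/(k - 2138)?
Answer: 6950893642/1735 ≈ 4.0063e+6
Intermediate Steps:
W(k, M) = (-1278 + M)/(-2138 + k)
W(403, -34) + 4006278 = (-1278 - 34)/(-2138 + 403) + 4006278 = -1312/(-1735) + 4006278 = -1/1735*(-1312) + 4006278 = 1312/1735 + 4006278 = 6950893642/1735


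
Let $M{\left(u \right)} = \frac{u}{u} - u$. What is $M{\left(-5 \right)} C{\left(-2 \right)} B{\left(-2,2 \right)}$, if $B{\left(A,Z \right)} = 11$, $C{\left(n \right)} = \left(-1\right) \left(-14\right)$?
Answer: $924$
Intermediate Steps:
$C{\left(n \right)} = 14$
$M{\left(u \right)} = 1 - u$
$M{\left(-5 \right)} C{\left(-2 \right)} B{\left(-2,2 \right)} = \left(1 - -5\right) 14 \cdot 11 = \left(1 + 5\right) 14 \cdot 11 = 6 \cdot 14 \cdot 11 = 84 \cdot 11 = 924$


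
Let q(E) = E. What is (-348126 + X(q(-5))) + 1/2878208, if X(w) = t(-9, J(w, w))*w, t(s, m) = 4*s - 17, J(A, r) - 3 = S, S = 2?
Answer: -1001216313087/2878208 ≈ -3.4786e+5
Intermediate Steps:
J(A, r) = 5 (J(A, r) = 3 + 2 = 5)
t(s, m) = -17 + 4*s
X(w) = -53*w (X(w) = (-17 + 4*(-9))*w = (-17 - 36)*w = -53*w)
(-348126 + X(q(-5))) + 1/2878208 = (-348126 - 53*(-5)) + 1/2878208 = (-348126 + 265) + 1/2878208 = -347861 + 1/2878208 = -1001216313087/2878208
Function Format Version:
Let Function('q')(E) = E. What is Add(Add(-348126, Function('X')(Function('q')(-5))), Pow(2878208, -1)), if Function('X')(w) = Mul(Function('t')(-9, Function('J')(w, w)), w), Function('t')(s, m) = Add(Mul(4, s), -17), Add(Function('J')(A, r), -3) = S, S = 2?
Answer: Rational(-1001216313087, 2878208) ≈ -3.4786e+5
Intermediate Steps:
Function('J')(A, r) = 5 (Function('J')(A, r) = Add(3, 2) = 5)
Function('t')(s, m) = Add(-17, Mul(4, s))
Function('X')(w) = Mul(-53, w) (Function('X')(w) = Mul(Add(-17, Mul(4, -9)), w) = Mul(Add(-17, -36), w) = Mul(-53, w))
Add(Add(-348126, Function('X')(Function('q')(-5))), Pow(2878208, -1)) = Add(Add(-348126, Mul(-53, -5)), Pow(2878208, -1)) = Add(Add(-348126, 265), Rational(1, 2878208)) = Add(-347861, Rational(1, 2878208)) = Rational(-1001216313087, 2878208)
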